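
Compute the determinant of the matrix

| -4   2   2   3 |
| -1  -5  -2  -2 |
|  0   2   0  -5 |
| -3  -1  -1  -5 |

The determinant is -60.

Expand along row 3 (it has 2 zeros):
  − (2) · M_32   where M_32 = det([-4 2 3; -1 -2 -2; -3 -1 -5]) = -45
  − (-5) · M_34   where M_34 = det([-4 2 2; -1 -5 -2; -3 -1 -1]) = -30
det = (-1)·(2)·(-45) + (-1)·(-5)·(-30) = -60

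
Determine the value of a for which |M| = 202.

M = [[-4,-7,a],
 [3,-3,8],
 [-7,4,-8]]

a = 6

Expanding along the column containing a, det(M) is linear in a: det(M) = (-9)·a + (256).
Set (-9)·a + (256) = 202  ⇒  (-9)·a = -54  ⇒  a = 6.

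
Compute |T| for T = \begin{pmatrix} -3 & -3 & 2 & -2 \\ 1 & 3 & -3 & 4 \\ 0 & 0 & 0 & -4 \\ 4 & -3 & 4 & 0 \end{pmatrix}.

Expand along row 3 (it has 3 zeros):
  − (-4) · M_34   where M_34 = det([-3 -3 2; 1 3 -3; 4 -3 4]) = 9
det = (-1)·(-4)·(9) = 36

The determinant is 36.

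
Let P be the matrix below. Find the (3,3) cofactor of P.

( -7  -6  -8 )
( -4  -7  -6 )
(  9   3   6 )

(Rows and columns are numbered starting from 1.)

25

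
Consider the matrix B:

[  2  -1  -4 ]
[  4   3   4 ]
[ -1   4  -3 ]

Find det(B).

Expand along row 1:
  + 2 · |3 4; 4 -3| = 2·(-9 − 16) = -50
  − (-1) · |4 4; -1 -3| = −(-1)·(-12 − (-4)) = -8
  + (-4) · |4 3; -1 4| = (-4)·(16 − (-3)) = -76
Sum: (-50) + (-8) + (-76) = -134

det(B) = -134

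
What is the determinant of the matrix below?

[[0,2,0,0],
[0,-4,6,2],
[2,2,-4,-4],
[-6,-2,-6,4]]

Expand along row 1 (it has 3 zeros):
  − (2) · M_12   where M_12 = det([0 6 2; 2 -4 -4; -6 -6 4]) = 24
det = (-1)·(2)·(24) = -48

The determinant is -48.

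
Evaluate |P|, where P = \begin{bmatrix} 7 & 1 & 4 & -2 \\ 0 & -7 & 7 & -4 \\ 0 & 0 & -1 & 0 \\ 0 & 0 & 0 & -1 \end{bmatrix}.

P is upper triangular, so det(P) is the product of the diagonal entries:
det = (7) · (-7) · (-1) · (-1) = -49

|P| = -49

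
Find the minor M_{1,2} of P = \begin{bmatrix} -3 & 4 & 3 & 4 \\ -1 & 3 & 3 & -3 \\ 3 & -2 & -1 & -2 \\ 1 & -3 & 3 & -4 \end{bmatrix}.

The minor is -10.

Delete row 1 and column 2; the remaining 3×3 submatrix is [-1 3 -3; 3 -1 -2; 1 3 -4].
Its determinant is -10.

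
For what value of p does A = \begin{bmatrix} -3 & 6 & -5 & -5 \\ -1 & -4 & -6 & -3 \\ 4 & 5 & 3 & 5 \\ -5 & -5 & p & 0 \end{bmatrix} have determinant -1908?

-9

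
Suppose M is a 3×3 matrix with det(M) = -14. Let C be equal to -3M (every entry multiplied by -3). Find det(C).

For a 3×3 matrix, det(-3M) = (-3)^3·det(M) = -27·det(M).
det(C) = (-27)·(-14) = 378

det(C) = 378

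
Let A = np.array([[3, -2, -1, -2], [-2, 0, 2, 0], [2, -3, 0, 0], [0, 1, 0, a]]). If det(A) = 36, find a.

7

Expanding along the row containing a, det(A) is linear in a: det(A) = (4)·a + (8).
Set (4)·a + (8) = 36  ⇒  (4)·a = 28  ⇒  a = 7.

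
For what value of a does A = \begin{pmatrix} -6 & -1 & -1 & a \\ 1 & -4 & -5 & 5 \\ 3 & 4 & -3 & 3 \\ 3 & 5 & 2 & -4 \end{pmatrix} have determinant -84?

Expanding along the column containing a, det(A) is linear in a: det(A) = (-68)·a + (460).
Set (-68)·a + (460) = -84  ⇒  (-68)·a = -544  ⇒  a = 8.

8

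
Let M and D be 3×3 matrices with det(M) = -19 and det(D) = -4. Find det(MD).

76

det(MD) = det(M)·det(D) = (-19)·(-4) = 76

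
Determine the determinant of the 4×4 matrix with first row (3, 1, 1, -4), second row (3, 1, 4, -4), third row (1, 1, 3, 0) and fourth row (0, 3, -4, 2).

24

Expand along row 3 (it has 1 zero):
  + (1) · M_31   where M_31 = det([1 1 -4; 1 4 -4; 3 -4 2]) = 42
  − (1) · M_32   where M_32 = det([3 1 -4; 3 4 -4; 0 -4 2]) = 18
  + (3) · M_33   where M_33 = det([3 1 -4; 3 1 -4; 0 3 2]) = 0
det = (+1)·(1)·(42) + (-1)·(1)·(18) + (+1)·(3)·(0) = 24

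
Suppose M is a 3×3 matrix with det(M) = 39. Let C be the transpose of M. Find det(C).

det(Mᵀ) = det(M).
det(C) = (1)·(39) = 39

39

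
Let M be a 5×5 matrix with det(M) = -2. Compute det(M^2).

The determinant is 4.

det(M^2) = (det M)^2 = (-2)^2 = 4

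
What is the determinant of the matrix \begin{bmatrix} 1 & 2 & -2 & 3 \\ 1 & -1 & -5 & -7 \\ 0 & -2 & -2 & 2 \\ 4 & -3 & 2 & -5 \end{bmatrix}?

546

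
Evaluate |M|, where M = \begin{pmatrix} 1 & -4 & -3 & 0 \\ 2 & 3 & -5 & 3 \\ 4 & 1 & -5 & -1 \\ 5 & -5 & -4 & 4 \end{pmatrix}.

592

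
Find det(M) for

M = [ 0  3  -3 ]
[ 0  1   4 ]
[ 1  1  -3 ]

The determinant is 15.

Expand along column 1:
  + 1 · |3 -3; 1 4| = 1·(12 − (-3)) = 15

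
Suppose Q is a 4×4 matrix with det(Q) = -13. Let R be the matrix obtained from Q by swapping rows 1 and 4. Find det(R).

The determinant is 13.

Swapping two rows multiplies the determinant by −1.
det(R) = (-1)·(-13) = 13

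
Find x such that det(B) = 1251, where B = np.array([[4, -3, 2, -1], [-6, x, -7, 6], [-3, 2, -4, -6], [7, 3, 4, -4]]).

x = 4

Expanding along the row containing x, det(B) is linear in x: det(B) = (36)·x + (1107).
Set (36)·x + (1107) = 1251  ⇒  (36)·x = 144  ⇒  x = 4.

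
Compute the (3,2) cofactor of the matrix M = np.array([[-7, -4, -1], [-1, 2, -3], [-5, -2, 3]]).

Delete row 3 and column 2; the remaining 2×2 submatrix is [-7 -1; -1 -3].
Its determinant is (-7)·(-3) − (-1)·(-1) = 20.
The cofactor carries sign (−1)^(3+2) = −1, so C_{3,2} = −(20) = -20.

The cofactor is -20.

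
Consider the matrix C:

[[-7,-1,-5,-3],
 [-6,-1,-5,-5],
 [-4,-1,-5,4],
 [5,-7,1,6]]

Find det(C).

Expand along row 1:
  + (-7) · M_11   where M_11 = det([-1 -5 -5; -1 -5 4; -7 1 6]) = 324
  − (-1) · M_12   where M_12 = det([-6 -5 -5; -4 -5 4; 5 1 6]) = -121
  + (-5) · M_13   where M_13 = det([-6 -1 -5; -4 -1 4; 5 -7 6]) = -341
  − (-3) · M_14   where M_14 = det([-6 -1 -5; -4 -1 -5; 5 -7 1]) = 72
det = (+1)·(-7)·(324) + (-1)·(-1)·(-121) + (+1)·(-5)·(-341) + (-1)·(-3)·(72) = -468

-468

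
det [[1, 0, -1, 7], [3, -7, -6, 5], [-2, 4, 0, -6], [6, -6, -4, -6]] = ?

-928

Expand along row 1 (it has 1 zero):
  + (1) · M_11   where M_11 = det([-7 -6 5; 4 0 -6; -6 -4 -6]) = -272
  + (-1) · M_13   where M_13 = det([3 -7 5; -2 4 -6; 6 -6 -6]) = 96
  − (7) · M_14   where M_14 = det([3 -7 -6; -2 4 0; 6 -6 -4]) = 80
det = (+1)·(1)·(-272) + (+1)·(-1)·(96) + (-1)·(7)·(80) = -928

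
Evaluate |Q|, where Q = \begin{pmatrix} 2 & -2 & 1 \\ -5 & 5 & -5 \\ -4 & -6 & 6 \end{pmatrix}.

The determinant is -50.

Expand along row 1:
  + 2 · |5 -5; -6 6| = 2·(30 − 30) = 0
  − (-2) · |-5 -5; -4 6| = −(-2)·(-30 − 20) = -100
  + 1 · |-5 5; -4 -6| = 1·(30 − (-20)) = 50
Sum: (0) + (-100) + (50) = -50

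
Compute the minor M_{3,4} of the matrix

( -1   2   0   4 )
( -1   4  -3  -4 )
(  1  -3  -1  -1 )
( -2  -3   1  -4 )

Delete row 3 and column 4; the remaining 3×3 submatrix is [-1 2 0; -1 4 -3; -2 -3 1].
Its determinant is 19.

The minor is 19.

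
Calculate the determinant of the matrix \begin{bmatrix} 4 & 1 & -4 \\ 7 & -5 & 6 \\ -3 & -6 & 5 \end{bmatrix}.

Expand along row 1:
  + 4 · |-5 6; -6 5| = 4·(-25 − (-36)) = 44
  − 1 · |7 6; -3 5| = −1·(35 − (-18)) = -53
  + (-4) · |7 -5; -3 -6| = (-4)·(-42 − 15) = 228
Sum: (44) + (-53) + (228) = 219

219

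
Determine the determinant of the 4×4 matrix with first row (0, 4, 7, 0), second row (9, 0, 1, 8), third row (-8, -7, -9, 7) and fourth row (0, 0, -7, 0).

Expand along row 4 (it has 3 zeros):
  − (-7) · M_43   where M_43 = det([0 4 0; 9 0 8; -8 -7 7]) = -508
det = (-1)·(-7)·(-508) = -3556

-3556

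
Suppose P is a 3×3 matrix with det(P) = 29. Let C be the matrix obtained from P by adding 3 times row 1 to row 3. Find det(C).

Adding a multiple of one row to another leaves the determinant unchanged.
det(C) = (1)·(29) = 29

29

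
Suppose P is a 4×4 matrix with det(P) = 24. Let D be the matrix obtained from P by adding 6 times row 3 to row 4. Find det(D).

The determinant is 24.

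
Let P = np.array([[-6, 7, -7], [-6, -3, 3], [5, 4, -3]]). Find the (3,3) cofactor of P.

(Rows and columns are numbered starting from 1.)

60

Delete row 3 and column 3; the remaining 2×2 submatrix is [-6 7; -6 -3].
Its determinant is (-6)·(-3) − 7·(-6) = 60.
The cofactor carries sign (−1)^(3+3) = +1, so C_{3,3} = +(60) = 60.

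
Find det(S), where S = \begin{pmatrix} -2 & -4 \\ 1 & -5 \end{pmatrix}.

The determinant is 14.

det(S) = (-2)·(-5) − (-4)·1 = 10 − (-4) = 14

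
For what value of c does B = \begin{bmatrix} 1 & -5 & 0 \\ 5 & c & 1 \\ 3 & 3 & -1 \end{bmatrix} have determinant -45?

2

Expanding along the column containing c, det(B) is linear in c: det(B) = (-1)·c + (-43).
Set (-1)·c + (-43) = -45  ⇒  (-1)·c = -2  ⇒  c = 2.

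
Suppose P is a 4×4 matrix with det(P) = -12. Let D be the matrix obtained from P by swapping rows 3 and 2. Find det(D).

12

Swapping two rows multiplies the determinant by −1.
det(D) = (-1)·(-12) = 12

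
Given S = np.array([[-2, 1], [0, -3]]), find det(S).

The determinant is 6.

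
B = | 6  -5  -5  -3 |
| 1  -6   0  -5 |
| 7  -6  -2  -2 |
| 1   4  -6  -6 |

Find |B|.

The determinant is 922.

Expand along row 2 (it has 1 zero):
  − (1) · M_21   where M_21 = det([-5 -5 -3; -6 -2 -2; 4 -6 -6]) = 88
  + (-6) · M_22   where M_22 = det([6 -5 -3; 7 -2 -2; 1 -6 -6]) = -80
  + (-5) · M_24   where M_24 = det([6 -5 -5; 7 -6 -2; 1 4 -6]) = -106
det = (-1)·(1)·(88) + (+1)·(-6)·(-80) + (+1)·(-5)·(-106) = 922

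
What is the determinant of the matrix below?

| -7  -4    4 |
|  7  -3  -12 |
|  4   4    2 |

114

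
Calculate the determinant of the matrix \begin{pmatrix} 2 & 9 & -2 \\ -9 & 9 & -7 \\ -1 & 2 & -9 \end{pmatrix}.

Expand along column 1:
  + 2 · |9 -7; 2 -9| = 2·(-81 − (-14)) = -134
  − (-9) · |9 -2; 2 -9| = −(-9)·(-81 − (-4)) = -693
  + (-1) · |9 -2; 9 -7| = (-1)·(-63 − (-18)) = 45
Sum: (-134) + (-693) + (45) = -782

The determinant is -782.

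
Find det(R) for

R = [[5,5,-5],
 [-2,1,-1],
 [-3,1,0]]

Expand along column 3:
  + (-5) · |-2 1; -3 1| = (-5)·(-2 − (-3)) = -5
  − (-1) · |5 5; -3 1| = −(-1)·(5 − (-15)) = 20
Sum: (-5) + (20) = 15

|R| = 15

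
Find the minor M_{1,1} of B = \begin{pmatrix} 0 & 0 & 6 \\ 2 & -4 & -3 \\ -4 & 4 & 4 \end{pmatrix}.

-4

Delete row 1 and column 1; the remaining 2×2 submatrix is [-4 -3; 4 4].
Its determinant is (-4)·4 − (-3)·4 = -4.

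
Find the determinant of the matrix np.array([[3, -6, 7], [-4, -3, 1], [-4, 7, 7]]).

Expand along column 1:
  + 3 · |-3 1; 7 7| = 3·(-21 − 7) = -84
  − (-4) · |-6 7; 7 7| = −(-4)·(-42 − 49) = -364
  + (-4) · |-6 7; -3 1| = (-4)·(-6 − (-21)) = -60
Sum: (-84) + (-364) + (-60) = -508

The determinant is -508.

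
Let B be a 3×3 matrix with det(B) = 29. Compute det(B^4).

The determinant is 707281.

det(B^4) = (det B)^4 = (29)^4 = 707281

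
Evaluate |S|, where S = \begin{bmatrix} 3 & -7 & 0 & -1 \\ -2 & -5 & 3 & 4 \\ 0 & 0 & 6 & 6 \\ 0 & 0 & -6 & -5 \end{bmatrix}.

det(S) = -174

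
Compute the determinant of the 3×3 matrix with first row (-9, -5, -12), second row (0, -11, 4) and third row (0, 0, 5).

495

The matrix is upper triangular, so the determinant is the product of the diagonal entries:
det = (-9) · (-11) · (5) = 495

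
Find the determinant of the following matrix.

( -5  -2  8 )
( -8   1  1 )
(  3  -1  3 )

The determinant is -34.

Expand along column 1:
  + (-5) · |1 1; -1 3| = (-5)·(3 − (-1)) = -20
  − (-8) · |-2 8; -1 3| = −(-8)·(-6 − (-8)) = 16
  + 3 · |-2 8; 1 1| = 3·(-2 − 8) = -30
Sum: (-20) + (16) + (-30) = -34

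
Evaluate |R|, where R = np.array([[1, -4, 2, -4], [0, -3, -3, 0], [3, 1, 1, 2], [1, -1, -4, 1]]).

Expand along row 2 (it has 2 zeros):
  + (-3) · M_22   where M_22 = det([1 2 -4; 3 1 2; 1 -4 1]) = 59
  − (-3) · M_23   where M_23 = det([1 -4 -4; 3 1 2; 1 -1 1]) = 23
det = (+1)·(-3)·(59) + (-1)·(-3)·(23) = -108

-108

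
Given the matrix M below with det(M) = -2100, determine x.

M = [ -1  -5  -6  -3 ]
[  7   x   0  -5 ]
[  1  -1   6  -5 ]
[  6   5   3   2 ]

x = -9

Expanding along the column containing x, det(M) is linear in x: det(M) = (264)·x + (276).
Set (264)·x + (276) = -2100  ⇒  (264)·x = -2376  ⇒  x = -9.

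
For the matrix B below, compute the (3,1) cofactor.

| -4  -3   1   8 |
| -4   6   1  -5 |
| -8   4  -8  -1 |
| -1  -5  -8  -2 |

-181

Delete row 3 and column 1; the remaining 3×3 submatrix is [-3 1 8; 6 1 -5; -5 -8 -2].
Its determinant is -181.
The cofactor carries sign (−1)^(3+1) = +1, so C_{3,1} = +(-181) = -181.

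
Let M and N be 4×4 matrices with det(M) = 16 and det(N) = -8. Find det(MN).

det(MN) = det(M)·det(N) = (16)·(-8) = -128

|MN| = -128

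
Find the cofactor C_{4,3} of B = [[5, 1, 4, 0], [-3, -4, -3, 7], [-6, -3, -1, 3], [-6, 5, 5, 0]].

Delete row 4 and column 3; the remaining 3×3 submatrix is [5 1 0; -3 -4 7; -6 -3 3].
Its determinant is 12.
The cofactor carries sign (−1)^(4+3) = −1, so C_{4,3} = −(12) = -12.

-12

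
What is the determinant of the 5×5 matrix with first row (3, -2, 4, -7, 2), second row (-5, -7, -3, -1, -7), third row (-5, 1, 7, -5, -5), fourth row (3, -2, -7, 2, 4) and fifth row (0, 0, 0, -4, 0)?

Expand along row 5 (it has 4 zeros):
  − (-4) · M_54   where M_54 = det([3 -2 4 2; -5 -7 -3 -7; -5 1 7 -5; 3 -2 -7 4]) = -510
det = (-1)·(-4)·(-510) = -2040

-2040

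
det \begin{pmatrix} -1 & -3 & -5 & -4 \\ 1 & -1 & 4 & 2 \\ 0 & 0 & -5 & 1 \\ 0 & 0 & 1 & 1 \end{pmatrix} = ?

The matrix is block upper-triangular with a 2×2 block and a 2×2 block on the diagonal, so its determinant equals the product of the determinants of the diagonal blocks.
det of the 2×2 block = 4
det of the 2×2 block = -6
det = (4)·(-6) = -24

-24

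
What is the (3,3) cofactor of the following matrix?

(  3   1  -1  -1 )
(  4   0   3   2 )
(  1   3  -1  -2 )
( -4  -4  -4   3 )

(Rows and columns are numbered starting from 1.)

20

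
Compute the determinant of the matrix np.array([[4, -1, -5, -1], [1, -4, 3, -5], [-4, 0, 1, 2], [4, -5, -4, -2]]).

193

Expand along row 3 (it has 1 zero):
  + (-4) · M_31   where M_31 = det([-1 -5 -1; -4 3 -5; -5 -4 -2]) = -90
  + (1) · M_33   where M_33 = det([4 -1 -1; 1 -4 -5; 4 -5 -2]) = -61
  − (2) · M_34   where M_34 = det([4 -1 -5; 1 -4 3; 4 -5 -4]) = 53
det = (+1)·(-4)·(-90) + (+1)·(1)·(-61) + (-1)·(2)·(53) = 193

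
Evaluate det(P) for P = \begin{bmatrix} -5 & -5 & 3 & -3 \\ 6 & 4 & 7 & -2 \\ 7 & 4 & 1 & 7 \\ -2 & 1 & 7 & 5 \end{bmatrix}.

Expand along row 1:
  + (-5) · M_11   where M_11 = det([4 7 -2; 4 1 7; 1 7 5]) = -321
  − (-5) · M_12   where M_12 = det([6 7 -2; 7 1 7; -2 7 5]) = -709
  + (3) · M_13   where M_13 = det([6 4 -2; 7 4 7; -2 1 5]) = -148
  − (-3) · M_14   where M_14 = det([6 4 7; 7 4 1; -2 1 7]) = 63
det = (+1)·(-5)·(-321) + (-1)·(-5)·(-709) + (+1)·(3)·(-148) + (-1)·(-3)·(63) = -2195

det(P) = -2195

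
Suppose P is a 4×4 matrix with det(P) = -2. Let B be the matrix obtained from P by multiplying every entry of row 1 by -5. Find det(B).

Scaling one row by -5 multiplies the determinant by -5.
det(B) = (-5)·(-2) = 10

The determinant is 10.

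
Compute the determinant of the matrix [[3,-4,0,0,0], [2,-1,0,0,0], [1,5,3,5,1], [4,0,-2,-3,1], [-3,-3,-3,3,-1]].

-200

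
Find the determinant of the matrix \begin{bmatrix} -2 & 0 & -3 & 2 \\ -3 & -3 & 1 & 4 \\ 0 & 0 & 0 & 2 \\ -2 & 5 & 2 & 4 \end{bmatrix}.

Expand along row 3 (it has 3 zeros):
  − (2) · M_34   where M_34 = det([-2 0 -3; -3 -3 1; -2 5 2]) = 85
det = (-1)·(2)·(85) = -170

-170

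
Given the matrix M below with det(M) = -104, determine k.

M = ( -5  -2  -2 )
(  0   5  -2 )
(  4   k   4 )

Expanding along the row containing k, det(M) is linear in k: det(M) = (-10)·k + (-44).
Set (-10)·k + (-44) = -104  ⇒  (-10)·k = -60  ⇒  k = 6.

k = 6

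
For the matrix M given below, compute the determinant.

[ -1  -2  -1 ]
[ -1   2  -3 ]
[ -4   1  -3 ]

Expand along row 1:
  + (-1) · |2 -3; 1 -3| = (-1)·(-6 − (-3)) = 3
  − (-2) · |-1 -3; -4 -3| = −(-2)·(3 − 12) = -18
  + (-1) · |-1 2; -4 1| = (-1)·(-1 − (-8)) = -7
Sum: (3) + (-18) + (-7) = -22

The determinant is -22.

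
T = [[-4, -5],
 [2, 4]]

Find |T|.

det(T) = (-4)·4 − (-5)·2 = -16 − (-10) = -6

The determinant is -6.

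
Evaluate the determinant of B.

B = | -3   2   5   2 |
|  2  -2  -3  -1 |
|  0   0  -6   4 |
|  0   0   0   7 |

B is block upper-triangular with a 2×2 block and a 2×2 block on the diagonal, so its determinant equals the product of the determinants of the diagonal blocks.
det of the 2×2 block = 2
det of the 2×2 block = -42
det = (2)·(-42) = -84

-84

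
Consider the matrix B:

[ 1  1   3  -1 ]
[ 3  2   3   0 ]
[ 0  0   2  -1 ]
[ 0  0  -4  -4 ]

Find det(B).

|B| = 12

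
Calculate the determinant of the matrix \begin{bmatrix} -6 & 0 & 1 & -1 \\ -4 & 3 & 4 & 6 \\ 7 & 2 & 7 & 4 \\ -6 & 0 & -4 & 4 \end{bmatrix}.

-390

Expand along column 2 (it has 2 zeros):
  + (3) · M_22   where M_22 = det([-6 1 -1; 7 7 4; -6 -4 4]) = -330
  − (2) · M_32   where M_32 = det([-6 1 -1; -4 4 6; -6 -4 4]) = -300
det = (+1)·(3)·(-330) + (-1)·(2)·(-300) = -390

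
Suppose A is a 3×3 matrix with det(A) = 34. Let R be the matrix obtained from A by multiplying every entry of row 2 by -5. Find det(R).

|R| = -170

Scaling one row by -5 multiplies the determinant by -5.
det(R) = (-5)·(34) = -170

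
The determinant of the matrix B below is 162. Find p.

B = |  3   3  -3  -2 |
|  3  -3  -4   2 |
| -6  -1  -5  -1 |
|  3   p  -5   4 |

-5

Expanding along the row containing p, det(B) is linear in p: det(B) = (147)·p + (897).
Set (147)·p + (897) = 162  ⇒  (147)·p = -735  ⇒  p = -5.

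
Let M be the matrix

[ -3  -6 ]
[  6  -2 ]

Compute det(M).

det(M) = 42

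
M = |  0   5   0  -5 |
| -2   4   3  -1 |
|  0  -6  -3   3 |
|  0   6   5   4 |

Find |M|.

-150

Expand along column 1 (it has 3 zeros):
  − (-2) · M_21   where M_21 = det([5 0 -5; -6 -3 3; 6 5 4]) = -75
det = (-1)·(-2)·(-75) = -150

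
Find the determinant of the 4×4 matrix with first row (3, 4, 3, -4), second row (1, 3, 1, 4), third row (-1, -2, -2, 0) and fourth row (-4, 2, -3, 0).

Expand along column 4 (it has 2 zeros):
  − (-4) · M_14   where M_14 = det([1 3 1; -1 -2 -2; -4 2 -3]) = 15
  + (4) · M_24   where M_24 = det([3 4 3; -1 -2 -2; -4 2 -3]) = 20
det = (-1)·(-4)·(15) + (+1)·(4)·(20) = 140

140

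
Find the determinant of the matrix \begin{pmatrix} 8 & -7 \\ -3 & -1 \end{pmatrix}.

det = 8·(-1) − (-7)·(-3) = -8 − 21 = -29

-29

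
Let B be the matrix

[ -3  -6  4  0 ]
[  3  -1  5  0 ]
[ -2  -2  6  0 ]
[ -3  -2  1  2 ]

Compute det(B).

248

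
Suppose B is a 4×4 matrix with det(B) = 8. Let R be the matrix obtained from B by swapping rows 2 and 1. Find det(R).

det(R) = -8

Swapping two rows multiplies the determinant by −1.
det(R) = (-1)·(8) = -8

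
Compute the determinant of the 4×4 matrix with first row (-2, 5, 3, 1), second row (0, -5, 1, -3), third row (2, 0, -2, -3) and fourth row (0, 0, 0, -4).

Expand along row 4 (it has 3 zeros):
  + (-4) · M_44   where M_44 = det([-2 5 3; 0 -5 1; 2 0 -2]) = 20
det = (+1)·(-4)·(20) = -80

-80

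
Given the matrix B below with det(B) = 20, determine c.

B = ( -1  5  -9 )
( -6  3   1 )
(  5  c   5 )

Expanding along the column containing c, det(B) is linear in c: det(B) = (55)·c + (295).
Set (55)·c + (295) = 20  ⇒  (55)·c = -275  ⇒  c = -5.

c = -5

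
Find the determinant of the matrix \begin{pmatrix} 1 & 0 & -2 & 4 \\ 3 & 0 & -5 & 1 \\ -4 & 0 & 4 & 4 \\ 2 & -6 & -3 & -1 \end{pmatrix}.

144

Expand along column 2 (it has 3 zeros):
  + (-6) · M_42   where M_42 = det([1 -2 4; 3 -5 1; -4 4 4]) = -24
det = (+1)·(-6)·(-24) = 144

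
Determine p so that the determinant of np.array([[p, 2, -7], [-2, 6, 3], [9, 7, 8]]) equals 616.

p = 2

Expanding along the column containing p, det(M) is linear in p: det(M) = (27)·p + (562).
Set (27)·p + (562) = 616  ⇒  (27)·p = 54  ⇒  p = 2.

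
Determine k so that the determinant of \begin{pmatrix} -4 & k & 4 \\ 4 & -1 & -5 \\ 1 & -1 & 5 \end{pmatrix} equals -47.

k = 3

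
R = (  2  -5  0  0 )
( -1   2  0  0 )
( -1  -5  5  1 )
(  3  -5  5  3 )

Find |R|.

The determinant is -10.

R is block lower-triangular with a 2×2 block and a 2×2 block on the diagonal, so its determinant equals the product of the determinants of the diagonal blocks.
det of the 2×2 block = -1
det of the 2×2 block = 10
det = (-1)·(10) = -10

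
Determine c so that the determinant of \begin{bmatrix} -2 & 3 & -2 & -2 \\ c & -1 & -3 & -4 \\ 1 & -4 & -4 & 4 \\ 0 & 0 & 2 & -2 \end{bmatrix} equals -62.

0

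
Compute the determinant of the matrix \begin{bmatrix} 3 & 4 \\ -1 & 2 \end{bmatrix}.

det = 3·2 − 4·(-1) = 6 − (-4) = 10

10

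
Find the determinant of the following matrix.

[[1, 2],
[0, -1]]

det = 1·(-1) − 2·0 = -1 − 0 = -1

-1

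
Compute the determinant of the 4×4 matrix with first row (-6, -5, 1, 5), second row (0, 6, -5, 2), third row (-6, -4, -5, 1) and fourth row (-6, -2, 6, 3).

The determinant is -1728.

Expand along row 2 (it has 1 zero):
  + (6) · M_22   where M_22 = det([-6 1 5; -6 -5 1; -6 6 3]) = -192
  − (-5) · M_23   where M_23 = det([-6 -5 5; -6 -4 1; -6 -2 3]) = -60
  + (2) · M_24   where M_24 = det([-6 -5 1; -6 -4 -5; -6 -2 6]) = -138
det = (+1)·(6)·(-192) + (-1)·(-5)·(-60) + (+1)·(2)·(-138) = -1728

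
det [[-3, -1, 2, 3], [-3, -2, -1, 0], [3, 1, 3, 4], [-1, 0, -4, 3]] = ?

The determinant is 134.

Expand along row 2 (it has 1 zero):
  − (-3) · M_21   where M_21 = det([-1 2 3; 1 3 4; 0 -4 3]) = -43
  + (-2) · M_22   where M_22 = det([-3 2 3; 3 3 4; -1 -4 3]) = -128
  − (-1) · M_23   where M_23 = det([-3 -1 3; 3 1 4; -1 0 3]) = 7
det = (-1)·(-3)·(-43) + (+1)·(-2)·(-128) + (-1)·(-1)·(7) = 134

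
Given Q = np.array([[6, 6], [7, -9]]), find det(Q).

-96

det(Q) = 6·(-9) − 6·7 = -54 − 42 = -96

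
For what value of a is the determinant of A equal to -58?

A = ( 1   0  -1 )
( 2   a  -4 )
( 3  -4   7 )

-5

Expanding along the row containing a, det(A) is linear in a: det(A) = (10)·a + (-8).
Set (10)·a + (-8) = -58  ⇒  (10)·a = -50  ⇒  a = -5.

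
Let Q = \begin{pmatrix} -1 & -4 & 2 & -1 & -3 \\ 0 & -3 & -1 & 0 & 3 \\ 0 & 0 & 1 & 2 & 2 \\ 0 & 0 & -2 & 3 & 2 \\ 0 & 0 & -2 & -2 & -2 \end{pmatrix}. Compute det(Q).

|Q| = 6

Q is block upper-triangular with a 2×2 block and a 3×3 block on the diagonal, so its determinant equals the product of the determinants of the diagonal blocks.
det of the 2×2 block = 3
det of the 3×3 block = 2
det = (3)·(2) = 6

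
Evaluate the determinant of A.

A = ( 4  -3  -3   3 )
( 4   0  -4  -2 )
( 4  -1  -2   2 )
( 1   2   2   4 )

54

Expand along row 2 (it has 1 zero):
  − (4) · M_21   where M_21 = det([-3 -3 3; -1 -2 2; 2 2 4]) = 18
  − (-4) · M_23   where M_23 = det([4 -3 3; 4 -1 2; 1 2 4]) = 37
  + (-2) · M_24   where M_24 = det([4 -3 -3; 4 -1 -2; 1 2 2]) = 11
det = (-1)·(4)·(18) + (-1)·(-4)·(37) + (+1)·(-2)·(11) = 54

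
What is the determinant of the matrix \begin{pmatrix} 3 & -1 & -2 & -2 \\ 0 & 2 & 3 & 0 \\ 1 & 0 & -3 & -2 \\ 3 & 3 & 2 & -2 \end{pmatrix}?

The determinant is -16.

Expand along row 2 (it has 2 zeros):
  + (2) · M_22   where M_22 = det([3 -2 -2; 1 -3 -2; 3 2 -2]) = 16
  − (3) · M_23   where M_23 = det([3 -1 -2; 1 0 -2; 3 3 -2]) = 16
det = (+1)·(2)·(16) + (-1)·(3)·(16) = -16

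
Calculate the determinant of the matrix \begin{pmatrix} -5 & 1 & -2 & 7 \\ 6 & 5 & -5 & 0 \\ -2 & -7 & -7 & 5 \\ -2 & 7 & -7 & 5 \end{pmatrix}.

-2506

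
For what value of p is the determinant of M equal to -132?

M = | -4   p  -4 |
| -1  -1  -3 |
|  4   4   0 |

Expanding along the column containing p, det(M) is linear in p: det(M) = (-12)·p + (-48).
Set (-12)·p + (-48) = -132  ⇒  (-12)·p = -84  ⇒  p = 7.

p = 7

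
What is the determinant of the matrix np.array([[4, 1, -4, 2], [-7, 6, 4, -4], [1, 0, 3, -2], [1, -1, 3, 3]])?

Expand along row 3 (it has 1 zero):
  + (1) · M_31   where M_31 = det([1 -4 2; 6 4 -4; -1 3 3]) = 124
  + (3) · M_33   where M_33 = det([4 1 2; -7 6 -4; 1 -1 3]) = 75
  − (-2) · M_34   where M_34 = det([4 1 -4; -7 6 4; 1 -1 3]) = 109
det = (+1)·(1)·(124) + (+1)·(3)·(75) + (-1)·(-2)·(109) = 567

567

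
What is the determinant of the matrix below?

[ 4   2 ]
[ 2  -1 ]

det = 4·(-1) − 2·2 = -4 − 4 = -8

The determinant is -8.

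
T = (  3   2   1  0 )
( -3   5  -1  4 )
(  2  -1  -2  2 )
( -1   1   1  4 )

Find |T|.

-264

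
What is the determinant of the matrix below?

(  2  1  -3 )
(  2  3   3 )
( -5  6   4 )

-116

Expand along row 1:
  + 2 · |3 3; 6 4| = 2·(12 − 18) = -12
  − 1 · |2 3; -5 4| = −1·(8 − (-15)) = -23
  + (-3) · |2 3; -5 6| = (-3)·(12 − (-15)) = -81
Sum: (-12) + (-23) + (-81) = -116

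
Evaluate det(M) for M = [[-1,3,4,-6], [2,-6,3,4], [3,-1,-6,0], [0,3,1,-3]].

Expand along row 3 (it has 1 zero):
  + (3) · M_31   where M_31 = det([3 4 -6; -6 3 4; 3 1 -3]) = 27
  − (-1) · M_32   where M_32 = det([-1 4 -6; 2 3 4; 0 1 -3]) = 25
  + (-6) · M_33   where M_33 = det([-1 3 -6; 2 -6 4; 0 3 -3]) = -24
det = (+1)·(3)·(27) + (-1)·(-1)·(25) + (+1)·(-6)·(-24) = 250

250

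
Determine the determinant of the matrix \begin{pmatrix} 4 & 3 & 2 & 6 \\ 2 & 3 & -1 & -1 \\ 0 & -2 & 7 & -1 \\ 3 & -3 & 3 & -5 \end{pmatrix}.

-820

Expand along row 3 (it has 1 zero):
  − (-2) · M_32   where M_32 = det([4 2 6; 2 -1 -1; 3 3 -5]) = 100
  + (7) · M_33   where M_33 = det([4 3 6; 2 3 -1; 3 -3 -5]) = -141
  − (-1) · M_34   where M_34 = det([4 3 2; 2 3 -1; 3 -3 3]) = -33
det = (-1)·(-2)·(100) + (+1)·(7)·(-141) + (-1)·(-1)·(-33) = -820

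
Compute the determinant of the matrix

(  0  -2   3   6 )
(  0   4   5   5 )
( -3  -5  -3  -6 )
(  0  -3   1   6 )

Expand along column 1 (it has 3 zeros):
  + (-3) · M_31   where M_31 = det([-2 3 6; 4 5 5; -3 1 6]) = -53
det = (+1)·(-3)·(-53) = 159

159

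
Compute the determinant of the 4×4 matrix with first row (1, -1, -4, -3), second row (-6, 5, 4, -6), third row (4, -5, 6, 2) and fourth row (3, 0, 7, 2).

1004

Expand along row 4 (it has 1 zero):
  − (3) · M_41   where M_41 = det([-1 -4 -3; 5 4 -6; -5 6 2]) = -274
  − (7) · M_43   where M_43 = det([1 -1 -3; -6 5 -6; 4 -5 2]) = -38
  + (2) · M_44   where M_44 = det([1 -1 -4; -6 5 4; 4 -5 6]) = -42
det = (-1)·(3)·(-274) + (-1)·(7)·(-38) + (+1)·(2)·(-42) = 1004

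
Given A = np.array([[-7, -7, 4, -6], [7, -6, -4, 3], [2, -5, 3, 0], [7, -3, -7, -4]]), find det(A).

Expand along row 3 (it has 1 zero):
  + (2) · M_31   where M_31 = det([-7 4 -6; -6 -4 3; -3 -7 -4]) = -571
  − (-5) · M_32   where M_32 = det([-7 4 -6; 7 -4 3; 7 -7 -4]) = 63
  + (3) · M_33   where M_33 = det([-7 -7 -6; 7 -6 3; 7 -3 -4]) = -700
det = (+1)·(2)·(-571) + (-1)·(-5)·(63) + (+1)·(3)·(-700) = -2927

|A| = -2927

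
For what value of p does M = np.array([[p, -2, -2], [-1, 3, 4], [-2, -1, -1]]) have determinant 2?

p = -2

Expanding along the column containing p, det(M) is linear in p: det(M) = (1)·p + (4).
Set (1)·p + (4) = 2  ⇒  (1)·p = -2  ⇒  p = -2.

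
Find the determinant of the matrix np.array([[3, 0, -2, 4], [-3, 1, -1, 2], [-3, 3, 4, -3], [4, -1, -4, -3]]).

-298

Expand along row 1 (it has 1 zero):
  + (3) · M_11   where M_11 = det([1 -1 2; 3 4 -3; -1 -4 -3]) = -52
  + (-2) · M_13   where M_13 = det([-3 1 2; -3 3 -3; 4 -1 -3]) = -3
  − (4) · M_14   where M_14 = det([-3 1 -1; -3 3 4; 4 -1 -4]) = 37
det = (+1)·(3)·(-52) + (+1)·(-2)·(-3) + (-1)·(4)·(37) = -298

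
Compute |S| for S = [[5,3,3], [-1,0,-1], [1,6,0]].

Expand along row 2:
  − (-1) · |3 3; 6 0| = −(-1)·(0 − 18) = -18
  − (-1) · |5 3; 1 6| = −(-1)·(30 − 3) = 27
Sum: (-18) + (27) = 9

|S| = 9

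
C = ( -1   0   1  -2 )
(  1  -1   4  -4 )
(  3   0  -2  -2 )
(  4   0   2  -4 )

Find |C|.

Expand along column 2 (it has 3 zeros):
  + (-1) · M_22   where M_22 = det([-1 1 -2; 3 -2 -2; 4 2 -4]) = -36
det = (+1)·(-1)·(-36) = 36

The determinant is 36.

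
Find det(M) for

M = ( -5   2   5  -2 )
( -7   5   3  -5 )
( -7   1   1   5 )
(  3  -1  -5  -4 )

Expand along row 1:
  + (-5) · M_11   where M_11 = det([5 3 -5; 1 1 5; -1 -5 -4]) = 122
  − (2) · M_12   where M_12 = det([-7 3 -5; -7 1 5; 3 -5 -4]) = -346
  + (5) · M_13   where M_13 = det([-7 5 -5; -7 1 5; 3 -1 -4]) = -92
  − (-2) · M_14   where M_14 = det([-7 5 3; -7 1 1; 3 -1 -5]) = -120
det = (+1)·(-5)·(122) + (-1)·(2)·(-346) + (+1)·(5)·(-92) + (-1)·(-2)·(-120) = -618

The determinant is -618.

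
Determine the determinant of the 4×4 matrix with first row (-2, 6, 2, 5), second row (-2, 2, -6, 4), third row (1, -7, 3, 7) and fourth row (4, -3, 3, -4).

Expand along row 1:
  + (-2) · M_11   where M_11 = det([2 -6 4; -7 3 7; -3 3 -4]) = 180
  − (6) · M_12   where M_12 = det([-2 -6 4; 1 3 7; 4 3 -4]) = -162
  + (2) · M_13   where M_13 = det([-2 2 4; 1 -7 7; 4 -3 -4]) = 66
  − (5) · M_14   where M_14 = det([-2 2 -6; 1 -7 3; 4 -3 3]) = -108
det = (+1)·(-2)·(180) + (-1)·(6)·(-162) + (+1)·(2)·(66) + (-1)·(5)·(-108) = 1284

The determinant is 1284.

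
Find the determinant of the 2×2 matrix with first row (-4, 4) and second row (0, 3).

The determinant is -12.

det = (-4)·3 − 4·0 = -12 − 0 = -12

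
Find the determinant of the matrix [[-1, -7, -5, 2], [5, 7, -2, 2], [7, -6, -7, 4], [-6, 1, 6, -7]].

Expand along row 1:
  + (-1) · M_11   where M_11 = det([7 -2 2; -6 -7 4; 1 6 -7]) = 193
  − (-7) · M_12   where M_12 = det([5 -2 2; 7 -7 4; -6 6 -7]) = 75
  + (-5) · M_13   where M_13 = det([5 7 2; 7 -6 4; -6 1 -7]) = 307
  − (2) · M_14   where M_14 = det([5 7 -2; 7 -6 -7; -6 1 6]) = -87
det = (+1)·(-1)·(193) + (-1)·(-7)·(75) + (+1)·(-5)·(307) + (-1)·(2)·(-87) = -1029

The determinant is -1029.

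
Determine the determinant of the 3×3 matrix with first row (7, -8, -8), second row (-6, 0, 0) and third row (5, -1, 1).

The determinant is -96.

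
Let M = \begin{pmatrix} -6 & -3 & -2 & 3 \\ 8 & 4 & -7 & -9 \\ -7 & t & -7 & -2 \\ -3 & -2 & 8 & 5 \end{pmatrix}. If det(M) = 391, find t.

t = 1

Expanding along the column containing t, det(M) is linear in t: det(M) = (67)·t + (324).
Set (67)·t + (324) = 391  ⇒  (67)·t = 67  ⇒  t = 1.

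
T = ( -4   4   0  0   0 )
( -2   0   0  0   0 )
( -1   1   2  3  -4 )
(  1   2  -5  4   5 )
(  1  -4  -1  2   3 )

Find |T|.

464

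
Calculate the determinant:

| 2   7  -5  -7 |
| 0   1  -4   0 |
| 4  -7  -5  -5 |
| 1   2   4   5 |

The determinant is -1352.

Expand along row 2 (it has 2 zeros):
  + (1) · M_22   where M_22 = det([2 -5 -7; 4 -5 -5; 1 4 5]) = -32
  − (-4) · M_23   where M_23 = det([2 7 -7; 4 -7 -5; 1 2 5]) = -330
det = (+1)·(1)·(-32) + (-1)·(-4)·(-330) = -1352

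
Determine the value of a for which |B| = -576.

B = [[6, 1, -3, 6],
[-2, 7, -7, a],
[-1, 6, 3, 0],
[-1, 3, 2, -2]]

a = 4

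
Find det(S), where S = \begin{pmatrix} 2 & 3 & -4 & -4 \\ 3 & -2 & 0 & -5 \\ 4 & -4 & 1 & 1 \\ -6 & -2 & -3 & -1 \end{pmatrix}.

Expand along row 2 (it has 1 zero):
  − (3) · M_21   where M_21 = det([3 -4 -4; -4 1 1; -2 -3 -1]) = -26
  + (-2) · M_22   where M_22 = det([2 -4 -4; 4 1 1; -6 -3 -1]) = 36
  + (-5) · M_24   where M_24 = det([2 3 -4; 4 -4 1; -6 -2 -3]) = 174
det = (-1)·(3)·(-26) + (+1)·(-2)·(36) + (+1)·(-5)·(174) = -864

det(S) = -864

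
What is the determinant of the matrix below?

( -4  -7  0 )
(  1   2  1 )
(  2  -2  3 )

Expand along column 3:
  − 1 · |-4 -7; 2 -2| = −1·(8 − (-14)) = -22
  + 3 · |-4 -7; 1 2| = 3·(-8 − (-7)) = -3
Sum: (-22) + (-3) = -25

-25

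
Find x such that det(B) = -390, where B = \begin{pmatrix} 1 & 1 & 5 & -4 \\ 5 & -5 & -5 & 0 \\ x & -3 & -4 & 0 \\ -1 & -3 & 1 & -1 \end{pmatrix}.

x = -2

Expanding along the column containing x, det(B) is linear in x: det(B) = (60)·x + (-270).
Set (60)·x + (-270) = -390  ⇒  (60)·x = -120  ⇒  x = -2.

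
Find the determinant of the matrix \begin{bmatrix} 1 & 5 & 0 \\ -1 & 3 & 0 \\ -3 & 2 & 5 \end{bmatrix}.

Expand along column 3:
  + 5 · |1 5; -1 3| = 5·(3 − (-5)) = 40

40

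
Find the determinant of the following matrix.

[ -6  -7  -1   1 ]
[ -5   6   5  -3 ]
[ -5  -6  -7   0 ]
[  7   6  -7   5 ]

2808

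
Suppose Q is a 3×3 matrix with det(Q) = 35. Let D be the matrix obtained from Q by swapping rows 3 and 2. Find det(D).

det(D) = -35

Swapping two rows multiplies the determinant by −1.
det(D) = (-1)·(35) = -35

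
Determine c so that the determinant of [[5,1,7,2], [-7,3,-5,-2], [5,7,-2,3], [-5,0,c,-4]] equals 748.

-5

Expanding along the row containing c, det(A) is linear in c: det(A) = (2)·c + (758).
Set (2)·c + (758) = 748  ⇒  (2)·c = -10  ⇒  c = -5.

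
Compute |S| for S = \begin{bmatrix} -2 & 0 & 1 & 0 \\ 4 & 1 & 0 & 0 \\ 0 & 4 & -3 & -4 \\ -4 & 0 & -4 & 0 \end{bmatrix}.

|S| = 48

Expand along column 4 (it has 3 zeros):
  − (-4) · M_34   where M_34 = det([-2 0 1; 4 1 0; -4 0 -4]) = 12
det = (-1)·(-4)·(12) = 48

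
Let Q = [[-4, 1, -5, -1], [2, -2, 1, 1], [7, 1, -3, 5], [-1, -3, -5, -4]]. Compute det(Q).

433

Expand along row 1:
  + (-4) · M_11   where M_11 = det([-2 1 1; 1 -3 5; -3 -5 -4]) = -99
  − (1) · M_12   where M_12 = det([2 1 1; 7 -3 5; -1 -5 -4]) = 59
  + (-5) · M_13   where M_13 = det([2 -2 1; 7 1 5; -1 -3 -4]) = -44
  − (-1) · M_14   where M_14 = det([2 -2 1; 7 1 -3; -1 -3 -5]) = -124
det = (+1)·(-4)·(-99) + (-1)·(1)·(59) + (+1)·(-5)·(-44) + (-1)·(-1)·(-124) = 433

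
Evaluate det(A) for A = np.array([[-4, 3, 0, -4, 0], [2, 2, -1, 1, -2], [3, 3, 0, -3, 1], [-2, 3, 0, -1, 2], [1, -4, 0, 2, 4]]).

|A| = -361

Expand along column 3 (it has 4 zeros):
  − (-1) · M_23   where M_23 = det([-4 3 -4 0; 3 3 -3 1; -2 3 -1 2; 1 -4 2 4]) = -361
det = (-1)·(-1)·(-361) = -361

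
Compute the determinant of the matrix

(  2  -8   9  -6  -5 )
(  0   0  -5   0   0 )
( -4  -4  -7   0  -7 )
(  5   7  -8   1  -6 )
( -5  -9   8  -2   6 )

Expand along row 2 (it has 4 zeros):
  − (-5) · M_23   where M_23 = det([2 -8 -6 -5; -4 -4 0 -7; 5 7 1 -6; -5 -9 -2 6]) = -118
det = (-1)·(-5)·(-118) = -590

-590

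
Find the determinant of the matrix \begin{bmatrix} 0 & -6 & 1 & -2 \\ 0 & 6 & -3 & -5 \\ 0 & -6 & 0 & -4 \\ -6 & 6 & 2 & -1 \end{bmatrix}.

108

Expand along column 1 (it has 3 zeros):
  − (-6) · M_41   where M_41 = det([-6 1 -2; 6 -3 -5; -6 0 -4]) = 18
det = (-1)·(-6)·(18) = 108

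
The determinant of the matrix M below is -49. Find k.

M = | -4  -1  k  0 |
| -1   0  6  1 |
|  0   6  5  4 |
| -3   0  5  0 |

Expanding along the column containing k, det(M) is linear in k: det(M) = (18)·k + (-157).
Set (18)·k + (-157) = -49  ⇒  (18)·k = 108  ⇒  k = 6.

6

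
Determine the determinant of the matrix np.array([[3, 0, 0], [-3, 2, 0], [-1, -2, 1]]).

The determinant is 6.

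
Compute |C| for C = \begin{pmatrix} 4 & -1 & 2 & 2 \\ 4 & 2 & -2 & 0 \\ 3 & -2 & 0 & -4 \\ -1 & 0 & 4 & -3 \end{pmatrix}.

418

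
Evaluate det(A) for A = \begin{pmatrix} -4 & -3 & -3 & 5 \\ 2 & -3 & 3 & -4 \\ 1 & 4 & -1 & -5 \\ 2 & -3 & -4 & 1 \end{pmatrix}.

|A| = -669

Expand along row 1:
  + (-4) · M_11   where M_11 = det([-3 3 -4; 4 -1 -5; -3 -4 1]) = 172
  − (-3) · M_12   where M_12 = det([2 3 -4; 1 -1 -5; 2 -4 1]) = -67
  + (-3) · M_13   where M_13 = det([2 -3 -4; 1 4 -5; 2 -3 1]) = 55
  − (5) · M_14   where M_14 = det([2 -3 3; 1 4 -1; 2 -3 -4]) = -77
det = (+1)·(-4)·(172) + (-1)·(-3)·(-67) + (+1)·(-3)·(55) + (-1)·(5)·(-77) = -669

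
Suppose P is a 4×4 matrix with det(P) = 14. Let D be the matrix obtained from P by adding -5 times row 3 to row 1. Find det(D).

14

Adding a multiple of one row to another leaves the determinant unchanged.
det(D) = (1)·(14) = 14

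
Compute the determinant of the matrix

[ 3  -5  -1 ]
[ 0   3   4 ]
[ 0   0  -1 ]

-9

The matrix is upper triangular, so the determinant is the product of the diagonal entries:
det = (3) · (3) · (-1) = -9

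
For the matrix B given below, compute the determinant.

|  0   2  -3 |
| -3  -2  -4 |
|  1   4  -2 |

Expand along row 1:
  − 2 · |-3 -4; 1 -2| = −2·(6 − (-4)) = -20
  + (-3) · |-3 -2; 1 4| = (-3)·(-12 − (-2)) = 30
Sum: (-20) + (30) = 10

The determinant is 10.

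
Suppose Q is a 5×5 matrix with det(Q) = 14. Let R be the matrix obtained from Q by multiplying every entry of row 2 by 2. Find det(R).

28

Scaling one row by 2 multiplies the determinant by 2.
det(R) = (2)·(14) = 28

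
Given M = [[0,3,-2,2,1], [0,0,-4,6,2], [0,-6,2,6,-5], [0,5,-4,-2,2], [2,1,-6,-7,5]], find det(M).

608

Expand along column 1 (it has 4 zeros):
  + (2) · M_51   where M_51 = det([3 -2 2 1; 0 -4 6 2; -6 2 6 -5; 5 -4 -2 2]) = 304
det = (+1)·(2)·(304) = 608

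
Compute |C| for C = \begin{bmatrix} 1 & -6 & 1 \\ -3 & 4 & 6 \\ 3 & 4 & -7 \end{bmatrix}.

-58

Expand along row 1:
  + 1 · |4 6; 4 -7| = 1·(-28 − 24) = -52
  − (-6) · |-3 6; 3 -7| = −(-6)·(21 − 18) = 18
  + 1 · |-3 4; 3 4| = 1·(-12 − 12) = -24
Sum: (-52) + (18) + (-24) = -58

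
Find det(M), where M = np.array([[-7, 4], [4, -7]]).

The determinant is 33.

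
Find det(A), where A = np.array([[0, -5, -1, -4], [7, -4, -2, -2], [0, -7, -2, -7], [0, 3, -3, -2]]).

|A| = -84

Expand along column 1 (it has 3 zeros):
  − (7) · M_21   where M_21 = det([-5 -1 -4; -7 -2 -7; 3 -3 -2]) = 12
det = (-1)·(7)·(12) = -84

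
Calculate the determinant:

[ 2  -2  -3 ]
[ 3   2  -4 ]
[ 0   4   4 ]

36

Expand along row 3:
  − 4 · |2 -3; 3 -4| = −4·(-8 − (-9)) = -4
  + 4 · |2 -2; 3 2| = 4·(4 − (-6)) = 40
Sum: (-4) + (40) = 36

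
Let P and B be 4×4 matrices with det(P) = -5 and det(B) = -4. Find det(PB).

20

det(PB) = det(P)·det(B) = (-5)·(-4) = 20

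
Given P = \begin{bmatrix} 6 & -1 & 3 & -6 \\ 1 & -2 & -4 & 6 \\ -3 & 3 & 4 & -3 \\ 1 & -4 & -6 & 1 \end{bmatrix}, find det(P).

Expand along row 1:
  + (6) · M_11   where M_11 = det([-2 -4 6; 3 4 -3; -4 -6 1]) = -20
  − (-1) · M_12   where M_12 = det([1 -4 6; -3 4 -3; 1 -6 1]) = 70
  + (3) · M_13   where M_13 = det([1 -2 6; -3 3 -3; 1 -4 1]) = 45
  − (-6) · M_14   where M_14 = det([1 -2 -4; -3 3 4; 1 -4 -6]) = -10
det = (+1)·(6)·(-20) + (-1)·(-1)·(70) + (+1)·(3)·(45) + (-1)·(-6)·(-10) = 25

|P| = 25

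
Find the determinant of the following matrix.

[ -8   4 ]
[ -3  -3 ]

36

det = (-8)·(-3) − 4·(-3) = 24 − (-12) = 36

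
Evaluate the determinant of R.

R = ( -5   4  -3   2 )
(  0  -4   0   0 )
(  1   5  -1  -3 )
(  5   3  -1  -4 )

-144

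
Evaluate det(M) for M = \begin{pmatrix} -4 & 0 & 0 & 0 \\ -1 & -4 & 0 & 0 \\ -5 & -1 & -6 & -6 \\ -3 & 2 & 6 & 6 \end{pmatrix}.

The determinant is 0.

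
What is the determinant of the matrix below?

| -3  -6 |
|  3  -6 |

det = (-3)·(-6) − (-6)·3 = 18 − (-18) = 36

The determinant is 36.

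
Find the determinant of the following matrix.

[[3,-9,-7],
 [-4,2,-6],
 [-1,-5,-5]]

-148

Expand along row 1:
  + 3 · |2 -6; -5 -5| = 3·(-10 − 30) = -120
  − (-9) · |-4 -6; -1 -5| = −(-9)·(20 − 6) = 126
  + (-7) · |-4 2; -1 -5| = (-7)·(20 − (-2)) = -154
Sum: (-120) + (126) + (-154) = -148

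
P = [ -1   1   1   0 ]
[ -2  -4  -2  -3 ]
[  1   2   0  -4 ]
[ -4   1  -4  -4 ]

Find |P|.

-183

Expand along row 1 (it has 1 zero):
  + (-1) · M_11   where M_11 = det([-4 -2 -3; 2 0 -4; 1 -4 -4]) = 80
  − (1) · M_12   where M_12 = det([-2 -2 -3; 1 0 -4; -4 -4 -4]) = 4
  + (1) · M_13   where M_13 = det([-2 -4 -3; 1 2 -4; -4 1 -4]) = -99
det = (+1)·(-1)·(80) + (-1)·(1)·(4) + (+1)·(1)·(-99) = -183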